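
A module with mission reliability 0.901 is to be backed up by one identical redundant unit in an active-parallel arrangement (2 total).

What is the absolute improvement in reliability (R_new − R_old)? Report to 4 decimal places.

R_before = 0.901
R_after = 1 − (1 − 0.901)^2 = 0.9902
ΔR = 0.9902 − 0.901 = 0.0892

0.0892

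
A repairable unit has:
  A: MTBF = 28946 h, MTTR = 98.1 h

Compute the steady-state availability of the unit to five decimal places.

A(A) = MTBF/(MTBF+MTTR) = 28946/(28946+98.1) = 0.99662

0.99662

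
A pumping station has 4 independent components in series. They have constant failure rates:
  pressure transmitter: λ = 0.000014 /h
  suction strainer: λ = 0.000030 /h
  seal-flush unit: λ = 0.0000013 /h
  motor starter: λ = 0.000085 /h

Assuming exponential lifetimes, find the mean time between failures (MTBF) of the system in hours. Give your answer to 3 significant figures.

Series of exponential components: λ_sys = Σ λ_i
λ_sys = 0.000014 + 0.000030 + 0.0000013 + 0.000085 = 1.3030e-04 /h
MTBF = 1 / λ_sys = 7670 h

7670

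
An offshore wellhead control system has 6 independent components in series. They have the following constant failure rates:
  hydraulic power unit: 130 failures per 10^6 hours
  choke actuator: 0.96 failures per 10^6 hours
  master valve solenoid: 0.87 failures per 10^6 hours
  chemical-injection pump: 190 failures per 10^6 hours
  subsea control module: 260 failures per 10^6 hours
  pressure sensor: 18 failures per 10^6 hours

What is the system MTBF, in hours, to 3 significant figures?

Series of exponential components: λ_sys = Σ λ_i
λ_sys = 0.00013 + 0.00000096 + 0.00000087 + 0.00019 + 0.00026 + 0.000018 = 5.9983e-04 /h
MTBF = 1 / λ_sys = 1670 h

1670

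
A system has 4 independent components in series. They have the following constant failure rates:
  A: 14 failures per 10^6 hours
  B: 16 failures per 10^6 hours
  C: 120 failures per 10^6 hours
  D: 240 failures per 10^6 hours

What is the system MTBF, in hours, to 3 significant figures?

Series of exponential components: λ_sys = Σ λ_i
λ_sys = 0.000014 + 0.000016 + 0.00012 + 0.00024 = 3.9000e-04 /h
MTBF = 1 / λ_sys = 2560 h

2560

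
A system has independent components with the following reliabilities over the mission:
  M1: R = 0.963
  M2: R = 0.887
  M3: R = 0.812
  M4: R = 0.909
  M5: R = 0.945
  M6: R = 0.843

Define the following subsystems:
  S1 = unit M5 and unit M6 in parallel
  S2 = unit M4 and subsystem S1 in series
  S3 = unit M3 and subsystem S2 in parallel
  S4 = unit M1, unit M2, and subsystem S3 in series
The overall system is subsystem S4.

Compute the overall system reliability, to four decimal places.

Parallel (M5 and M6): 1 − (1 − 0.945000)(1 − 0.843000) = 0.991365
Series (M4 and [0.991365]): 0.909000 × 0.991365 = 0.901151
Parallel (M3 and [0.901151]): 1 − (1 − 0.812000)(1 − 0.901151) = 0.981416
Series (M1, M2, and [0.981416]): 0.963000 × 0.887000 × 0.981416 = 0.8383

0.8383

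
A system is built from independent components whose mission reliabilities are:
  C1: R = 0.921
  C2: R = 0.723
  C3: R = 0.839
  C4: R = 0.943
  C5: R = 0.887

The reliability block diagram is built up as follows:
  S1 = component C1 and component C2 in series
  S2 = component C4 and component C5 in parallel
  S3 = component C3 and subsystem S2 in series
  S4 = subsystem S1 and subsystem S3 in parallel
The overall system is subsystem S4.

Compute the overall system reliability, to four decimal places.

0.9444

Series (C1 and C2): 0.921000 × 0.723000 = 0.665883
Parallel (C4 and C5): 1 − (1 − 0.943000)(1 − 0.887000) = 0.993559
Series (C3 and [0.993559]): 0.839000 × 0.993559 = 0.833596
Parallel ([0.665883] and [0.833596]): 1 − (1 − 0.665883)(1 − 0.833596) = 0.9444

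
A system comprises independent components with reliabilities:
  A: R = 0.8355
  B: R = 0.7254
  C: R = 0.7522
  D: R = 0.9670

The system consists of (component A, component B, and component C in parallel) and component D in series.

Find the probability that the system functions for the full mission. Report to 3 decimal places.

0.956

Parallel (A, B, and C): 1 − (1 − 0.83550)(1 − 0.72540)(1 − 0.75220) = 0.98881
Series ([0.98881] and D): 0.98881 × 0.96700 = 0.956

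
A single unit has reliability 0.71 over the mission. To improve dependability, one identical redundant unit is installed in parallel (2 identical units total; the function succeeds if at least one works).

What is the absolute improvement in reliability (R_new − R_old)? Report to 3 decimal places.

R_before = 0.71
R_after = 1 − (1 − 0.71)^2 = 0.916
ΔR = 0.916 − 0.71 = 0.206

0.206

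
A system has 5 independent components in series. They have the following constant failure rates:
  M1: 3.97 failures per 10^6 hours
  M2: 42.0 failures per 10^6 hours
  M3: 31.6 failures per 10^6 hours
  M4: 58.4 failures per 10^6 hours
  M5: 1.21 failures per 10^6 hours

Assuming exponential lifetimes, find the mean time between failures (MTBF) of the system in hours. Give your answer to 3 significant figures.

Series of exponential components: λ_sys = Σ λ_i
λ_sys = 0.00000397 + 0.0000420 + 0.0000316 + 0.0000584 + 0.00000121 = 1.3718e-04 /h
MTBF = 1 / λ_sys = 7290 h

7290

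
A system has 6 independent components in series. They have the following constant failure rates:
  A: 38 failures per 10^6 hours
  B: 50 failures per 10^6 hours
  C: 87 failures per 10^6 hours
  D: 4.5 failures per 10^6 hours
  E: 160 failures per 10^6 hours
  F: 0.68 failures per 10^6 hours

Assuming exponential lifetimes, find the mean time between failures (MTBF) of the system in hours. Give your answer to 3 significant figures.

Series of exponential components: λ_sys = Σ λ_i
λ_sys = 0.000038 + 0.000050 + 0.000087 + 0.0000045 + 0.00016 + 0.00000068 = 3.4018e-04 /h
MTBF = 1 / λ_sys = 2940 h

2940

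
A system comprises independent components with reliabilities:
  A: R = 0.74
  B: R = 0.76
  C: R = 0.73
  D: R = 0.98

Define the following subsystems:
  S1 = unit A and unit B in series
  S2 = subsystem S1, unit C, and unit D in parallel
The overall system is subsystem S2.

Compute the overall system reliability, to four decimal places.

Series (A and B): 0.740000 × 0.760000 = 0.562400
Parallel ([0.562400], C, and D): 1 − (1 − 0.562400)(1 − 0.730000)(1 − 0.980000) = 0.9976

0.9976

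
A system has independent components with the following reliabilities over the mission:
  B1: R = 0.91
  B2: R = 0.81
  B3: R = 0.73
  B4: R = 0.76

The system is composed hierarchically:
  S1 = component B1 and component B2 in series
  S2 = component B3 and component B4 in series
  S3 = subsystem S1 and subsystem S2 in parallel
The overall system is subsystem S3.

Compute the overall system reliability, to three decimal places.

Series (B1 and B2): 0.91000 × 0.81000 = 0.73710
Series (B3 and B4): 0.73000 × 0.76000 = 0.55480
Parallel ([0.73710] and [0.55480]): 1 − (1 − 0.73710)(1 − 0.55480) = 0.883

0.883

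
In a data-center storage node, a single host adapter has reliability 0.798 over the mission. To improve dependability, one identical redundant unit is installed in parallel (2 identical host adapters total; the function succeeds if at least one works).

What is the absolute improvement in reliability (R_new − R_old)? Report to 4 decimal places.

0.1612

R_before = 0.798
R_after = 1 − (1 − 0.798)^2 = 0.9592
ΔR = 0.9592 − 0.798 = 0.1612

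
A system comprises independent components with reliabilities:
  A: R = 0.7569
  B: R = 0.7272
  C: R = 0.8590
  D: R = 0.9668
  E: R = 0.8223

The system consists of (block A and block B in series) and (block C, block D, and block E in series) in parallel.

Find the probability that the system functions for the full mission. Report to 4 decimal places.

0.8574

Series (A and B): 0.756900 × 0.727200 = 0.550418
Series (C, D, and E): 0.859000 × 0.966800 × 0.822300 = 0.682905
Parallel ([0.550418] and [0.682905]): 1 − (1 − 0.550418)(1 − 0.682905) = 0.8574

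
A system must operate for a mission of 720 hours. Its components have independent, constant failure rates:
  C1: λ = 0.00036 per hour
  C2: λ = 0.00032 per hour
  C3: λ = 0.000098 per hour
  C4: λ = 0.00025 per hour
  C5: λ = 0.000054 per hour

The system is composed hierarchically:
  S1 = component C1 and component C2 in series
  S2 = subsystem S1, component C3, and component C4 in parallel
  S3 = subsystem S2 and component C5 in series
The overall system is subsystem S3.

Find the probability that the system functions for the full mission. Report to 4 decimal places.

0.9577

R(C1) = exp(−0.00036 × 720) = 0.771669
R(C2) = exp(−0.00032 × 720) = 0.794216
R(C3) = exp(−0.000098 × 720) = 0.931872
R(C4) = exp(−0.00025 × 720) = 0.835270
R(C5) = exp(−0.000054 × 720) = 0.961866
Series (C1 and C2): 0.771669 × 0.794216 = 0.612872
Parallel ([0.612872], C3, and C4): 1 − (1 − 0.612872)(1 − 0.931872)(1 − 0.835270) = 0.995655
Series ([0.995655] and C5): 0.995655 × 0.961866 = 0.9577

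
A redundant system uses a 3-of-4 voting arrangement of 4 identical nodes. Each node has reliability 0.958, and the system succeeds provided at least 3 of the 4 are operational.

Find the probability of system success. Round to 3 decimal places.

R = Σ_{i=3}^{4} C(4,i) p^i (1−p)^{4−i} with p = 0.958
C(4,3)·0.958^3·0.042^1 = 0.14771
C(4,4)·0.958^4·0.042^0 = 0.84229
Sum = 0.990

0.990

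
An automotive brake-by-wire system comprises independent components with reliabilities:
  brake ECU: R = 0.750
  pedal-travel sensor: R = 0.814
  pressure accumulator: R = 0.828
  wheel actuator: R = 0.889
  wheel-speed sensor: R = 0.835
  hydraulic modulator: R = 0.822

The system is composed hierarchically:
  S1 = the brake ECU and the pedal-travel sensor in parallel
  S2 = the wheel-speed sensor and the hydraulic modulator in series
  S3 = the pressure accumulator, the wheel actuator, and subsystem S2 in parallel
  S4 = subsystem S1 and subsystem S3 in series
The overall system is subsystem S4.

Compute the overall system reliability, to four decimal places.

Parallel (brake ECU and pedal-travel sensor): 1 − (1 − 0.750000)(1 − 0.814000) = 0.953500
Series (wheel-speed sensor and hydraulic modulator): 0.835000 × 0.822000 = 0.686370
Parallel (pressure accumulator, wheel actuator, and [0.686370]): 1 − (1 − 0.828000)(1 − 0.889000)(1 − 0.686370) = 0.994012
Series ([0.953500] and [0.994012]): 0.953500 × 0.994012 = 0.9478

0.9478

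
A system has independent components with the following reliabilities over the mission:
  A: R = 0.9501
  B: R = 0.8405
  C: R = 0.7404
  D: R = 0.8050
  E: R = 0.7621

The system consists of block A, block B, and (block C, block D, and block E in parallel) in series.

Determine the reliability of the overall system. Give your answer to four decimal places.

Parallel (C, D, and E): 1 − (1 − 0.740400)(1 − 0.805000)(1 − 0.762100) = 0.987957
Series (A, B, and [0.987957]): 0.950100 × 0.840500 × 0.987957 = 0.7889

0.7889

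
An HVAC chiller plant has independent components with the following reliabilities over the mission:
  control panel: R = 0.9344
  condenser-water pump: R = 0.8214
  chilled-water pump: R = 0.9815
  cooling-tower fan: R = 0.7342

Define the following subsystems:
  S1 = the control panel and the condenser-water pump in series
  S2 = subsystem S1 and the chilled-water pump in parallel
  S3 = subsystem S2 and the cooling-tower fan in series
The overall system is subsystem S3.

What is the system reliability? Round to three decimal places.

Series (control panel and condenser-water pump): 0.93440 × 0.82140 = 0.76752
Parallel ([0.76752] and chilled-water pump): 1 − (1 − 0.76752)(1 − 0.98150) = 0.99570
Series ([0.99570] and cooling-tower fan): 0.99570 × 0.73420 = 0.731

0.731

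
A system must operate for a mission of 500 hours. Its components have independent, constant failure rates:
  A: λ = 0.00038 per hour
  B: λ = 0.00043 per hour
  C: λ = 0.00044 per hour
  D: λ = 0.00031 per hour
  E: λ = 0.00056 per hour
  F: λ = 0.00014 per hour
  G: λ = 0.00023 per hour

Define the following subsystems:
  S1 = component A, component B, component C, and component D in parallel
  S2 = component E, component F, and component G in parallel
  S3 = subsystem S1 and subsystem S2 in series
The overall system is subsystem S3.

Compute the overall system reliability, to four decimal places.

R(A) = exp(−0.00038 × 500) = 0.826959
R(B) = exp(−0.00043 × 500) = 0.806541
R(C) = exp(−0.00044 × 500) = 0.802519
R(D) = exp(−0.00031 × 500) = 0.856415
R(E) = exp(−0.00056 × 500) = 0.755784
R(F) = exp(−0.00014 × 500) = 0.932394
R(G) = exp(−0.00023 × 500) = 0.891366
Parallel (A, B, C, and D): 1 − (1 − 0.826959)(1 − 0.806541)(1 − 0.802519)(1 − 0.856415) = 0.999051
Parallel (E, F, and G): 1 − (1 − 0.755784)(1 − 0.932394)(1 − 0.891366) = 0.998206
Series ([0.999051] and [0.998206]): 0.999051 × 0.998206 = 0.9973

0.9973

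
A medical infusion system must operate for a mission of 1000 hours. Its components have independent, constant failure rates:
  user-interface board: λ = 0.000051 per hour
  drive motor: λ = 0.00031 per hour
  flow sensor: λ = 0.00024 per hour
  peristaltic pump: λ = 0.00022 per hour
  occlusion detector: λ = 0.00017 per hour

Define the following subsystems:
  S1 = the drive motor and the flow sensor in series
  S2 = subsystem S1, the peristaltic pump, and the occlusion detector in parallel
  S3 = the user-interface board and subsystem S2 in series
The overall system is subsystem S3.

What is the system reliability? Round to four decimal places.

R(user-interface board) = exp(−0.000051 × 1000) = 0.950279
R(drive motor) = exp(−0.00031 × 1000) = 0.733447
R(flow sensor) = exp(−0.00024 × 1000) = 0.786628
R(peristaltic pump) = exp(−0.00022 × 1000) = 0.802519
R(occlusion detector) = exp(−0.00017 × 1000) = 0.843665
Series (drive motor and flow sensor): 0.733447 × 0.786628 = 0.576950
Parallel ([0.576950], peristaltic pump, and occlusion detector): 1 − (1 − 0.576950)(1 − 0.802519)(1 − 0.843665) = 0.986939
Series (user-interface board and [0.986939]): 0.950279 × 0.986939 = 0.9379

0.9379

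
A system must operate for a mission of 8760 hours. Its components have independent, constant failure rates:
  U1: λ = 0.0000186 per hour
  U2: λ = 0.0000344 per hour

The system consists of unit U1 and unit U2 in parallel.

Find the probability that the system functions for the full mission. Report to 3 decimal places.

R(U1) = exp(−0.0000186 × 8760) = 0.84965
R(U2) = exp(−0.0000344 × 8760) = 0.73982
Parallel (U1 and U2): 1 − (1 − 0.84965)(1 − 0.73982) = 0.961

0.961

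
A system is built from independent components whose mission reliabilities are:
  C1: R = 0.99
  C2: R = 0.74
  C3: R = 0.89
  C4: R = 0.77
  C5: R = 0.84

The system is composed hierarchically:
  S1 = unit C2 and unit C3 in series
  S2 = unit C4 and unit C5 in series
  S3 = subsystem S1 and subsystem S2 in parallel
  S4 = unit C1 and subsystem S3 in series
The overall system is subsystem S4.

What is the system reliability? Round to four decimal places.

Series (C2 and C3): 0.740000 × 0.890000 = 0.658600
Series (C4 and C5): 0.770000 × 0.840000 = 0.646800
Parallel ([0.658600] and [0.646800]): 1 − (1 − 0.658600)(1 − 0.646800) = 0.879418
Series (C1 and [0.879418]): 0.990000 × 0.879418 = 0.8706

0.8706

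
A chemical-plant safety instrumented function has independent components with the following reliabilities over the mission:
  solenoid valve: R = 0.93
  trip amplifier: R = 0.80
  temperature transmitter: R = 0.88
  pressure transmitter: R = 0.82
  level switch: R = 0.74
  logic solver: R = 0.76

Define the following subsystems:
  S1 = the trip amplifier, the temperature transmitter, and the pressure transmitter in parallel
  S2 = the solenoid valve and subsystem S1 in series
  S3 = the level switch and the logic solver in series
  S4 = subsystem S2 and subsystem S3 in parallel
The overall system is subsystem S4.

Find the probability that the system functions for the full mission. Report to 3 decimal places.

Parallel (trip amplifier, temperature transmitter, and pressure transmitter): 1 − (1 − 0.80000)(1 − 0.88000)(1 − 0.82000) = 0.99568
Series (solenoid valve and [0.99568]): 0.93000 × 0.99568 = 0.92598
Series (level switch and logic solver): 0.74000 × 0.76000 = 0.56240
Parallel ([0.92598] and [0.56240]): 1 − (1 − 0.92598)(1 − 0.56240) = 0.968

0.968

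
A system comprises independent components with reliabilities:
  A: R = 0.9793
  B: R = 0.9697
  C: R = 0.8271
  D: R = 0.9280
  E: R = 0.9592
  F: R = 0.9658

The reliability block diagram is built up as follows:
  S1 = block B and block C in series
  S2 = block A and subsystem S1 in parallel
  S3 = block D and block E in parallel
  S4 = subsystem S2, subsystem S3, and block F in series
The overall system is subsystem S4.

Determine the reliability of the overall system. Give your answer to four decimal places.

0.9590

Series (B and C): 0.969700 × 0.827100 = 0.802039
Parallel (A and [0.802039]): 1 − (1 − 0.979300)(1 − 0.802039) = 0.995902
Parallel (D and E): 1 − (1 − 0.928000)(1 − 0.959200) = 0.997062
Series ([0.995902], [0.997062], and F): 0.995902 × 0.997062 × 0.965800 = 0.9590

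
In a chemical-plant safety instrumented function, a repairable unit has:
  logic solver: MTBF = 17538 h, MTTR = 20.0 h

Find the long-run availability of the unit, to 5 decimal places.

0.99886

A(logic solver) = MTBF/(MTBF+MTTR) = 17538/(17538+20.0) = 0.99886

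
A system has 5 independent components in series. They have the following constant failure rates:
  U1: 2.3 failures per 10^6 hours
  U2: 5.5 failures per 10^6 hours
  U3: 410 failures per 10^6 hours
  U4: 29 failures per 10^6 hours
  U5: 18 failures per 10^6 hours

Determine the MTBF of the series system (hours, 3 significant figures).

Series of exponential components: λ_sys = Σ λ_i
λ_sys = 0.0000023 + 0.0000055 + 0.00041 + 0.000029 + 0.000018 = 4.6480e-04 /h
MTBF = 1 / λ_sys = 2150 h

2150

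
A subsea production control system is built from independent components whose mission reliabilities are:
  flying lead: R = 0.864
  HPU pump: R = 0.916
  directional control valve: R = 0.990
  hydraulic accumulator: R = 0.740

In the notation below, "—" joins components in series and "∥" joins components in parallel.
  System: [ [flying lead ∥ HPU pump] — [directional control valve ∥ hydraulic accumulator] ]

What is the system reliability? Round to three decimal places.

0.986

Parallel (flying lead and HPU pump): 1 − (1 − 0.86400)(1 − 0.91600) = 0.98858
Parallel (directional control valve and hydraulic accumulator): 1 − (1 − 0.99000)(1 − 0.74000) = 0.99740
Series ([0.98858] and [0.99740]): 0.98858 × 0.99740 = 0.986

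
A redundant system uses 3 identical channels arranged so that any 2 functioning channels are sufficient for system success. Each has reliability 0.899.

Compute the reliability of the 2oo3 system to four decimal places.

0.9715

R = Σ_{i=2}^{3} C(3,i) p^i (1−p)^{3−i} with p = 0.899
C(3,2)·0.899^2·0.101^1 = 0.244885
C(3,3)·0.899^3·0.101^0 = 0.726573
Sum = 0.9715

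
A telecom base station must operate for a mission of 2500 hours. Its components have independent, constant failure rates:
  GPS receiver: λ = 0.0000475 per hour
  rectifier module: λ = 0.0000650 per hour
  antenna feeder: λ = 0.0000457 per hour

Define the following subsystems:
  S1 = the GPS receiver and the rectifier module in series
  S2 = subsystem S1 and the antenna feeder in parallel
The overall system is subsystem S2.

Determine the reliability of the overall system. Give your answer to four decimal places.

0.9735

R(GPS receiver) = exp(−0.0000475 × 2500) = 0.888030
R(rectifier module) = exp(−0.0000650 × 2500) = 0.850016
R(antenna feeder) = exp(−0.0000457 × 2500) = 0.892035
Series (GPS receiver and rectifier module): 0.888030 × 0.850016 = 0.754840
Parallel ([0.754840] and antenna feeder): 1 − (1 − 0.754840)(1 − 0.892035) = 0.9735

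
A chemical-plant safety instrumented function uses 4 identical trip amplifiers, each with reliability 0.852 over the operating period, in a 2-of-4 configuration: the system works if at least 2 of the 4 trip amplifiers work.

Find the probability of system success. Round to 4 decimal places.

0.9885

R = Σ_{i=2}^{4} C(4,i) p^i (1−p)^{4−i} with p = 0.852
C(4,2)·0.852^2·0.148^2 = 0.095401
C(4,3)·0.852^3·0.148^1 = 0.366134
C(4,4)·0.852^4·0.148^0 = 0.526937
Sum = 0.9885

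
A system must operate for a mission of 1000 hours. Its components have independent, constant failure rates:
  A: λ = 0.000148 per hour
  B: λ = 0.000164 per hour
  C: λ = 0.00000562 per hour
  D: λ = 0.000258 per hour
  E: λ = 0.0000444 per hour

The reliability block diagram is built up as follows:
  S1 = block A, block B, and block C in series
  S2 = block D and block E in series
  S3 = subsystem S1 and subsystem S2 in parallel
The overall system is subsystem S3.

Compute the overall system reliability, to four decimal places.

R(A) = exp(−0.000148 × 1000) = 0.862431
R(B) = exp(−0.000164 × 1000) = 0.848742
R(C) = exp(−0.00000562 × 1000) = 0.994396
R(D) = exp(−0.000258 × 1000) = 0.772595
R(E) = exp(−0.0000444 × 1000) = 0.956571
Series (A, B, and C): 0.862431 × 0.848742 × 0.994396 = 0.727879
Series (D and E): 0.772595 × 0.956571 = 0.739042
Parallel ([0.727879] and [0.739042]): 1 − (1 − 0.727879)(1 − 0.739042) = 0.9290

0.9290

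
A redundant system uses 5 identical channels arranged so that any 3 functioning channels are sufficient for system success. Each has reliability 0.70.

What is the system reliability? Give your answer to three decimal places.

R = Σ_{i=3}^{5} C(5,i) p^i (1−p)^{5−i} with p = 0.70
C(5,3)·0.70^3·0.30^2 = 0.30870
C(5,4)·0.70^4·0.30^1 = 0.36015
C(5,5)·0.70^5·0.30^0 = 0.16807
Sum = 0.837

0.837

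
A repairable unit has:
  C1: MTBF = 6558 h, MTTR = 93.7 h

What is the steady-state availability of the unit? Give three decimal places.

0.986

A(C1) = MTBF/(MTBF+MTTR) = 6558/(6558+93.7) = 0.986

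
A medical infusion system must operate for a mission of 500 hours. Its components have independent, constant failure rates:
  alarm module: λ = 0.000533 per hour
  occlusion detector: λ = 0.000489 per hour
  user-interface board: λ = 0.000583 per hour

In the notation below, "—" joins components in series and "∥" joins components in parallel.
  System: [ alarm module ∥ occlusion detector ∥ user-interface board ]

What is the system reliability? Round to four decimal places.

R(alarm module) = exp(−0.000533 × 500) = 0.766056
R(occlusion detector) = exp(−0.000489 × 500) = 0.783096
R(user-interface board) = exp(−0.000583 × 500) = 0.747142
Parallel (alarm module, occlusion detector, and user-interface board): 1 − (1 − 0.766056)(1 − 0.783096)(1 − 0.747142) = 0.9872

0.9872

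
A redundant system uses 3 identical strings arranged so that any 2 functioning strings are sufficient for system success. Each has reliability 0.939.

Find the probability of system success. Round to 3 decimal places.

R = Σ_{i=2}^{3} C(3,i) p^i (1−p)^{3−i} with p = 0.939
C(3,2)·0.939^2·0.061^1 = 0.16135
C(3,3)·0.939^3·0.061^0 = 0.82794
Sum = 0.989

0.989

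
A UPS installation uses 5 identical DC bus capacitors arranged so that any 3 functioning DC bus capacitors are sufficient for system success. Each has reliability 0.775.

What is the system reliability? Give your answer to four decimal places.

0.9211

R = Σ_{i=3}^{5} C(5,i) p^i (1−p)^{5−i} with p = 0.775
C(5,3)·0.775^3·0.225^2 = 0.235651
C(5,4)·0.775^4·0.225^1 = 0.405844
C(5,5)·0.775^5·0.225^0 = 0.279582
Sum = 0.9211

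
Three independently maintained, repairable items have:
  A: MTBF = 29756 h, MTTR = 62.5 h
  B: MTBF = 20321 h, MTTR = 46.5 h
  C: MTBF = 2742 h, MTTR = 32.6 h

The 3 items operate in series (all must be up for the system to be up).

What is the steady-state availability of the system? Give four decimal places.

A(A) = MTBF/(MTBF+MTTR) = 29756/(29756+62.5) = 0.997904
A(B) = MTBF/(MTBF+MTTR) = 20321/(20321+46.5) = 0.997717
A(C) = MTBF/(MTBF+MTTR) = 2742/(2742+32.6) = 0.988251
Series availability: 0.997904 × 0.997717 × 0.988251 = 0.9839

0.9839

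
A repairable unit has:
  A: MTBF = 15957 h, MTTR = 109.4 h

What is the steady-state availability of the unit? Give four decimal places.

0.9932

A(A) = MTBF/(MTBF+MTTR) = 15957/(15957+109.4) = 0.9932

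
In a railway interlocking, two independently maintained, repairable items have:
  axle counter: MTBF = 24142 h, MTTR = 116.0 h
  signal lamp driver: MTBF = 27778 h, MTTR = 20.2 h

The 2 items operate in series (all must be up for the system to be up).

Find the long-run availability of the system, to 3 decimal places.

0.994

A(axle counter) = MTBF/(MTBF+MTTR) = 24142/(24142+116.0) = 0.995218
A(signal lamp driver) = MTBF/(MTBF+MTTR) = 27778/(27778+20.2) = 0.999273
Series availability: 0.995218 × 0.999273 = 0.994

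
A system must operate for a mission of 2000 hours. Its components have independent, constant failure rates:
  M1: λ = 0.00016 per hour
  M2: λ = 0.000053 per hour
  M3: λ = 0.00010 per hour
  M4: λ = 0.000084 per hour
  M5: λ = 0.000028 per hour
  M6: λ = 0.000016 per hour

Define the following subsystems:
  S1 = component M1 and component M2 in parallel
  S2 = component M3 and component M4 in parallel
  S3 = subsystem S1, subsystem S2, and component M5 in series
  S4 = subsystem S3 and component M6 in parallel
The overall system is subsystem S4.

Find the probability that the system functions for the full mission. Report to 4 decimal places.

R(M1) = exp(−0.00016 × 2000) = 0.726149
R(M2) = exp(−0.000053 × 2000) = 0.899425
R(M3) = exp(−0.00010 × 2000) = 0.818731
R(M4) = exp(−0.000084 × 2000) = 0.845354
R(M5) = exp(−0.000028 × 2000) = 0.945539
R(M6) = exp(−0.000016 × 2000) = 0.968507
Parallel (M1 and M2): 1 − (1 − 0.726149)(1 − 0.899425) = 0.972457
Parallel (M3 and M4): 1 − (1 − 0.818731)(1 − 0.845354) = 0.971967
Series ([0.972457], [0.971967], and M5): 0.972457 × 0.971967 × 0.945539 = 0.893720
Parallel ([0.893720] and M6): 1 − (1 − 0.893720)(1 − 0.968507) = 0.9967

0.9967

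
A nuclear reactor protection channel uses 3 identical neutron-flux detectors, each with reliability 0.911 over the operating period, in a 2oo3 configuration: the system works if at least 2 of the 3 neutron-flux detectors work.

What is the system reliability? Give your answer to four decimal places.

R = Σ_{i=2}^{3} C(3,i) p^i (1−p)^{3−i} with p = 0.911
C(3,2)·0.911^2·0.089^1 = 0.221589
C(3,3)·0.911^3·0.089^0 = 0.756058
Sum = 0.9776

0.9776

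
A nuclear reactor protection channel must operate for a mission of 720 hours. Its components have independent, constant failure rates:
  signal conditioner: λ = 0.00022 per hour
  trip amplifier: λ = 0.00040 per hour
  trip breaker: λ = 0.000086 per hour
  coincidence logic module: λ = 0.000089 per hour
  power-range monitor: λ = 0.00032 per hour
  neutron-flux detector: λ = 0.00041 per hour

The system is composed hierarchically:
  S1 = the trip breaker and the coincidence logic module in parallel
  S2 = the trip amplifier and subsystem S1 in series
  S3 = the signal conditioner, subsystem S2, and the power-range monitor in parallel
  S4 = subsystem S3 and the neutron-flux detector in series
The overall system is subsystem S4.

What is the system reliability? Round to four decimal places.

R(signal conditioner) = exp(−0.00022 × 720) = 0.853508
R(trip amplifier) = exp(−0.00040 × 720) = 0.749762
R(trip breaker) = exp(−0.000086 × 720) = 0.939958
R(coincidence logic module) = exp(−0.000089 × 720) = 0.937930
R(power-range monitor) = exp(−0.00032 × 720) = 0.794216
R(neutron-flux detector) = exp(−0.00041 × 720) = 0.744383
Parallel (trip breaker and coincidence logic module): 1 − (1 − 0.939958)(1 − 0.937930) = 0.996273
Series (trip amplifier and [0.996273]): 0.749762 × 0.996273 = 0.746968
Parallel (signal conditioner, [0.746968], and power-range monitor): 1 − (1 − 0.853508)(1 − 0.746968)(1 − 0.794216) = 0.992372
Series ([0.992372] and neutron-flux detector): 0.992372 × 0.744383 = 0.7387

0.7387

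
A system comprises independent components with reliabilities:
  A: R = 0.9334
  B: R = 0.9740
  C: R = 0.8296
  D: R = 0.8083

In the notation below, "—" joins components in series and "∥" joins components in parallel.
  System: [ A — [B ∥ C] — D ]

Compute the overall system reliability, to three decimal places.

Parallel (B and C): 1 − (1 − 0.97400)(1 − 0.82960) = 0.99557
Series (A, [0.99557], and D): 0.93340 × 0.99557 × 0.80830 = 0.751

0.751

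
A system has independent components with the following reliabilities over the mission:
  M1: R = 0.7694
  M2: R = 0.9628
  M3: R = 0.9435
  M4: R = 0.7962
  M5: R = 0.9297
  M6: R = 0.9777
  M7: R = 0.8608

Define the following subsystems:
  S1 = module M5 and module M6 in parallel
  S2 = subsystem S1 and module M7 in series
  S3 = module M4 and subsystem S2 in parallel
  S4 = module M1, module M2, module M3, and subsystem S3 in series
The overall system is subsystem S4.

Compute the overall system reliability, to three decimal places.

0.679

Parallel (M5 and M6): 1 − (1 − 0.92970)(1 − 0.97770) = 0.99843
Series ([0.99843] and M7): 0.99843 × 0.86080 = 0.85945
Parallel (M4 and [0.85945]): 1 − (1 − 0.79620)(1 − 0.85945) = 0.97136
Series (M1, M2, M3, and [0.97136]): 0.76940 × 0.96280 × 0.94350 × 0.97136 = 0.679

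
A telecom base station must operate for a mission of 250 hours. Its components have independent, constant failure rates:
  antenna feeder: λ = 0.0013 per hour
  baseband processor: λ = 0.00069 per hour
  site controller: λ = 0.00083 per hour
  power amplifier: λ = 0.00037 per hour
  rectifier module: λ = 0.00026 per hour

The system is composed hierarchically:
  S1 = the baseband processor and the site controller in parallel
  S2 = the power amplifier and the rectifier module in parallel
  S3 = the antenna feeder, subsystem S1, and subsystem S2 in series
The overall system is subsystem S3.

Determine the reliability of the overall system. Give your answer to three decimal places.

0.697

R(antenna feeder) = exp(−0.0013 × 250) = 0.72253
R(baseband processor) = exp(−0.00069 × 250) = 0.84156
R(site controller) = exp(−0.00083 × 250) = 0.81261
R(power amplifier) = exp(−0.00037 × 250) = 0.91165
R(rectifier module) = exp(−0.00026 × 250) = 0.93707
Parallel (baseband processor and site controller): 1 − (1 − 0.84156)(1 − 0.81261) = 0.97031
Parallel (power amplifier and rectifier module): 1 − (1 − 0.91165)(1 − 0.93707) = 0.99444
Series (antenna feeder, [0.97031], and [0.99444]): 0.72253 × 0.97031 × 0.99444 = 0.697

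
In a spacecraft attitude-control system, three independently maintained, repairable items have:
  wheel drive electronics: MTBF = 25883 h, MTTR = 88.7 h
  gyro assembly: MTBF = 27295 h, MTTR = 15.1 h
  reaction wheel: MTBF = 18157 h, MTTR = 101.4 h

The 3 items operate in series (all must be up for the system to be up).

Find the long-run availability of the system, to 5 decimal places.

0.99050

A(wheel drive electronics) = MTBF/(MTBF+MTTR) = 25883/(25883+88.7) = 0.996585
A(gyro assembly) = MTBF/(MTBF+MTTR) = 27295/(27295+15.1) = 0.999447
A(reaction wheel) = MTBF/(MTBF+MTTR) = 18157/(18157+101.4) = 0.994446
Series availability: 0.996585 × 0.999447 × 0.994446 = 0.99050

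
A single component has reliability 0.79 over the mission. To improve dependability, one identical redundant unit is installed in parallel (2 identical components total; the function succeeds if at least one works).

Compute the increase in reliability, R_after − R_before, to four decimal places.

R_before = 0.79
R_after = 1 − (1 − 0.79)^2 = 0.9559
ΔR = 0.9559 − 0.79 = 0.1659

0.1659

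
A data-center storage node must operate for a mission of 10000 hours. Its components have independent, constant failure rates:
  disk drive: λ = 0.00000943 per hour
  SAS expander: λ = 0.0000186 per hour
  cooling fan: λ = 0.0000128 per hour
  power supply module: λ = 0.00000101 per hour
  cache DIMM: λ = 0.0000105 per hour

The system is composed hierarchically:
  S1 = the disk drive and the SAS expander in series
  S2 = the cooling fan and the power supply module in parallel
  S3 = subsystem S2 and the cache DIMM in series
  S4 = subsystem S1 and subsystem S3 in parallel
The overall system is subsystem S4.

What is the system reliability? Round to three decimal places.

R(disk drive) = exp(−0.00000943 × 10000) = 0.91001
R(SAS expander) = exp(−0.0000186 × 10000) = 0.83027
R(cooling fan) = exp(−0.0000128 × 10000) = 0.87985
R(power supply module) = exp(−0.00000101 × 10000) = 0.98995
R(cache DIMM) = exp(−0.0000105 × 10000) = 0.90032
Series (disk drive and SAS expander): 0.91001 × 0.83027 = 0.75555
Parallel (cooling fan and power supply module): 1 − (1 − 0.87985)(1 − 0.98995) = 0.99879
Series ([0.99879] and cache DIMM): 0.99879 × 0.90032 = 0.89923
Parallel ([0.75555] and [0.89923]): 1 − (1 − 0.75555)(1 − 0.89923) = 0.975

0.975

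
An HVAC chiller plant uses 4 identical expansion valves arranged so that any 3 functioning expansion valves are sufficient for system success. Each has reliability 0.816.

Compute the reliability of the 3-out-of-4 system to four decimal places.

0.8433

R = Σ_{i=3}^{4} C(4,i) p^i (1−p)^{4−i} with p = 0.816
C(4,3)·0.816^3·0.184^1 = 0.399897
C(4,4)·0.816^4·0.184^0 = 0.443364
Sum = 0.8433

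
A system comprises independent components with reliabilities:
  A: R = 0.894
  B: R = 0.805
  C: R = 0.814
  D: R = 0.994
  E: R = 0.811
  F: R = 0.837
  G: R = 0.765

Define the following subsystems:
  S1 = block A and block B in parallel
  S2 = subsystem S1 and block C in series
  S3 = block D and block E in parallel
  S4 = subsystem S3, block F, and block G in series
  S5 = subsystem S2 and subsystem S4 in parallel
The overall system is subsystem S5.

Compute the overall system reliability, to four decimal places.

0.9269

Parallel (A and B): 1 − (1 − 0.894000)(1 − 0.805000) = 0.979330
Series ([0.979330] and C): 0.979330 × 0.814000 = 0.797175
Parallel (D and E): 1 − (1 − 0.994000)(1 − 0.811000) = 0.998866
Series ([0.998866], F, and G): 0.998866 × 0.837000 × 0.765000 = 0.639579
Parallel ([0.797175] and [0.639579]): 1 − (1 − 0.797175)(1 − 0.639579) = 0.9269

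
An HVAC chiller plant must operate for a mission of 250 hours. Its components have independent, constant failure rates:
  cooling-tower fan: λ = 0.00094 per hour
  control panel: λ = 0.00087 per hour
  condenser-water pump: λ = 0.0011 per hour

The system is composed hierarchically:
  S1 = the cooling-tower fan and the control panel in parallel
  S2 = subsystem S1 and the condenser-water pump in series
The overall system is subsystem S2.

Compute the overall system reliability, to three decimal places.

0.728

R(cooling-tower fan) = exp(−0.00094 × 250) = 0.79057
R(control panel) = exp(−0.00087 × 250) = 0.80453
R(condenser-water pump) = exp(−0.0011 × 250) = 0.75957
Parallel (cooling-tower fan and control panel): 1 − (1 − 0.79057)(1 − 0.80453) = 0.95906
Series ([0.95906] and condenser-water pump): 0.95906 × 0.75957 = 0.728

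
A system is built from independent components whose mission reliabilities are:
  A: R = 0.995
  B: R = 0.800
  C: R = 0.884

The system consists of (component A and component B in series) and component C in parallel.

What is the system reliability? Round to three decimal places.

Series (A and B): 0.99500 × 0.80000 = 0.79600
Parallel ([0.79600] and C): 1 − (1 − 0.79600)(1 − 0.88400) = 0.976

0.976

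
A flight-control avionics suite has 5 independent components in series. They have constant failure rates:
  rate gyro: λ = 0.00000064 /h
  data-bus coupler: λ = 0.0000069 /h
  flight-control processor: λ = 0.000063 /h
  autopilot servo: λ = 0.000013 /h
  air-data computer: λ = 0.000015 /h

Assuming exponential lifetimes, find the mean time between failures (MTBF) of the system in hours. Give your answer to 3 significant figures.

10100

Series of exponential components: λ_sys = Σ λ_i
λ_sys = 0.00000064 + 0.0000069 + 0.000063 + 0.000013 + 0.000015 = 9.8540e-05 /h
MTBF = 1 / λ_sys = 10100 h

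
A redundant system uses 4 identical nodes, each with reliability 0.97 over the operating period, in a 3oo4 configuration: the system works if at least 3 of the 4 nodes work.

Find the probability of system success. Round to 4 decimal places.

R = Σ_{i=3}^{4} C(4,i) p^i (1−p)^{4−i} with p = 0.97
C(4,3)·0.97^3·0.03^1 = 0.109521
C(4,4)·0.97^4·0.03^0 = 0.885293
Sum = 0.9948

0.9948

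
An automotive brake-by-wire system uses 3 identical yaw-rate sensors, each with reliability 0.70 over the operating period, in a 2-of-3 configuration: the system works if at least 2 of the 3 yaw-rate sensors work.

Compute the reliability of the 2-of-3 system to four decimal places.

0.7840

R = Σ_{i=2}^{3} C(3,i) p^i (1−p)^{3−i} with p = 0.70
C(3,2)·0.70^2·0.30^1 = 0.441000
C(3,3)·0.70^3·0.30^0 = 0.343000
Sum = 0.7840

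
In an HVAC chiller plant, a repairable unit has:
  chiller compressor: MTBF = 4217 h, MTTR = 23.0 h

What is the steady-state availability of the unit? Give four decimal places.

0.9946

A(chiller compressor) = MTBF/(MTBF+MTTR) = 4217/(4217+23.0) = 0.9946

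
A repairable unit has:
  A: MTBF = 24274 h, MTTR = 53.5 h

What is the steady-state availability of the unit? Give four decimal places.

A(A) = MTBF/(MTBF+MTTR) = 24274/(24274+53.5) = 0.9978

0.9978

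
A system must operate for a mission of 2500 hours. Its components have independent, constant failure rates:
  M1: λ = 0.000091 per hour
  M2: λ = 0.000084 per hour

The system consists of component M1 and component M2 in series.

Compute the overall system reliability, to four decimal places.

0.6456

R(M1) = exp(−0.000091 × 2500) = 0.796522
R(M2) = exp(−0.000084 × 2500) = 0.810584
Series (M1 and M2): 0.796522 × 0.810584 = 0.6456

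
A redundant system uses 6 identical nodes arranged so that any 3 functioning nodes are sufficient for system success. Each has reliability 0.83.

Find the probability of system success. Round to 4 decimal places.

R = Σ_{i=3}^{6} C(6,i) p^i (1−p)^{6−i} with p = 0.83
C(6,3)·0.83^3·0.17^3 = 0.056184
C(6,4)·0.83^4·0.17^2 = 0.205732
C(6,5)·0.83^5·0.17^1 = 0.401782
C(6,6)·0.83^6·0.17^0 = 0.326940
Sum = 0.9906

0.9906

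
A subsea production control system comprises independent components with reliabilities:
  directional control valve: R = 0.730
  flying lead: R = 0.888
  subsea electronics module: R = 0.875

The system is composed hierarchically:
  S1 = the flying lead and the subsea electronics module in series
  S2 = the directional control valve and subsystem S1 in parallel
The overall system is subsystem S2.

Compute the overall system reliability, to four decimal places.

Series (flying lead and subsea electronics module): 0.888000 × 0.875000 = 0.777000
Parallel (directional control valve and [0.777000]): 1 − (1 − 0.730000)(1 − 0.777000) = 0.9398

0.9398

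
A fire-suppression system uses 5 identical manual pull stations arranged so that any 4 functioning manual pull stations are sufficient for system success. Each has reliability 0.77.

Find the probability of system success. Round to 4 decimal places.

R = Σ_{i=4}^{5} C(5,i) p^i (1−p)^{5−i} with p = 0.77
C(5,4)·0.77^4·0.23^1 = 0.404260
C(5,5)·0.77^5·0.23^0 = 0.270678
Sum = 0.6749

0.6749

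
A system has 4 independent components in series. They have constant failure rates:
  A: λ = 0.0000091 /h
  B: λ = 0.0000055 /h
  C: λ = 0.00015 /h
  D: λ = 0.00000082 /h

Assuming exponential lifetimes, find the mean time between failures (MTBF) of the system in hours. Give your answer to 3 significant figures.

6050

Series of exponential components: λ_sys = Σ λ_i
λ_sys = 0.0000091 + 0.0000055 + 0.00015 + 0.00000082 = 1.6542e-04 /h
MTBF = 1 / λ_sys = 6050 h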